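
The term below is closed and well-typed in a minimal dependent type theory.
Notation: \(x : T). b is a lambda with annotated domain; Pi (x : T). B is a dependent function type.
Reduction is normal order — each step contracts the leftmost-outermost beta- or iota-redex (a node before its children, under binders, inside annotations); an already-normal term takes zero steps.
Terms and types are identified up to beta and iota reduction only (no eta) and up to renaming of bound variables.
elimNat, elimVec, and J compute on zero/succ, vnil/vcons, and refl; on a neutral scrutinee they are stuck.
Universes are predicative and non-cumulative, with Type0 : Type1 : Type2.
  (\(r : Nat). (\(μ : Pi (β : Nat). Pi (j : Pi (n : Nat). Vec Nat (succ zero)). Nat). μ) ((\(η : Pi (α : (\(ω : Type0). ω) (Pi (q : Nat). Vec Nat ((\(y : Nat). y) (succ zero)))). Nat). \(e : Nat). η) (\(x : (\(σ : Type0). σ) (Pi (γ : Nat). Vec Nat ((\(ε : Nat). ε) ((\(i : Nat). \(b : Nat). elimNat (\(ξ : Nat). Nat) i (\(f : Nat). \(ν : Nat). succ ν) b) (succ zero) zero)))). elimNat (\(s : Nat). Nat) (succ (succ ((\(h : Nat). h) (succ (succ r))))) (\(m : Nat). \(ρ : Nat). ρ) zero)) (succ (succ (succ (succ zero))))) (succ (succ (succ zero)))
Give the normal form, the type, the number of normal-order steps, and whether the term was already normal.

resulting normal form:
  \(r : Pi (μ : Nat). Vec Nat (succ zero)). succ (succ (succ (succ (succ (succ (succ zero))))))
inferred type:
  Pi (r : Pi (μ : Nat). Vec Nat (succ zero)). Nat
normal-order step count: 11
already normal: no
first redex: a beta-redex


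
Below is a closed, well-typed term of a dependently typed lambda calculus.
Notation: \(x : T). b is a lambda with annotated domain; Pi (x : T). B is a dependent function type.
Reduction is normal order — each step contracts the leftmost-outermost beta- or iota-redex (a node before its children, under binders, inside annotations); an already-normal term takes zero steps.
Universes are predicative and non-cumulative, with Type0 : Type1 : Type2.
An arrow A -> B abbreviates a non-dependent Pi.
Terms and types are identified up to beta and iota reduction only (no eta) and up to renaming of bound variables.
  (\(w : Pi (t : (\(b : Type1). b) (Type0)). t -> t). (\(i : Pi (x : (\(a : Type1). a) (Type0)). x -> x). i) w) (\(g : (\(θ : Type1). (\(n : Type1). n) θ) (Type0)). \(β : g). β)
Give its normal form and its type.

reduced normal form:
  \(w : Type0). \(t : w). t
the term's type:
  Pi (w : Type0). w -> w
observation: the leftmost-outermost redex is a beta-redex, and normalization takes 4 steps.


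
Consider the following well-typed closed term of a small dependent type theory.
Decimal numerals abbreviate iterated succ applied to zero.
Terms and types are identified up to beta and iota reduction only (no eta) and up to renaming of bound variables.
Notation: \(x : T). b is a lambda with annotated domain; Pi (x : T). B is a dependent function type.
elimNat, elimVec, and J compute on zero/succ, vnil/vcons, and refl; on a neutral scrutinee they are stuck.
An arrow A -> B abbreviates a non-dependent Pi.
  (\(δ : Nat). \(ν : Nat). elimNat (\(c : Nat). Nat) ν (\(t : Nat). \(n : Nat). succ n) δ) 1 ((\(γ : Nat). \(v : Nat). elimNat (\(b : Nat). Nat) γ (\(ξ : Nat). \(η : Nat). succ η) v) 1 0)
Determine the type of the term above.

the term's type:
  Nat


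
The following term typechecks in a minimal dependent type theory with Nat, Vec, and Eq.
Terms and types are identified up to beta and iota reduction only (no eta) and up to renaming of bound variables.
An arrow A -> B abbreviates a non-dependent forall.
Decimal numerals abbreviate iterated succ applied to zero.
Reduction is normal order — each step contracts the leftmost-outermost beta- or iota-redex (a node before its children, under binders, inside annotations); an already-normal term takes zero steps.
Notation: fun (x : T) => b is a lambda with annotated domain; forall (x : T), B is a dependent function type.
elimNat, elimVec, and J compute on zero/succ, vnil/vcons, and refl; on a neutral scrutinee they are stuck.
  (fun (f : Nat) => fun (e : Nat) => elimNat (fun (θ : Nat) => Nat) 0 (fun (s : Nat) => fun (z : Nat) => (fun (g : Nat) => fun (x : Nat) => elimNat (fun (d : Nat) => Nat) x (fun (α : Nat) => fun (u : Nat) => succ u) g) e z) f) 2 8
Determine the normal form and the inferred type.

normal form:
  16
type:
  Nat


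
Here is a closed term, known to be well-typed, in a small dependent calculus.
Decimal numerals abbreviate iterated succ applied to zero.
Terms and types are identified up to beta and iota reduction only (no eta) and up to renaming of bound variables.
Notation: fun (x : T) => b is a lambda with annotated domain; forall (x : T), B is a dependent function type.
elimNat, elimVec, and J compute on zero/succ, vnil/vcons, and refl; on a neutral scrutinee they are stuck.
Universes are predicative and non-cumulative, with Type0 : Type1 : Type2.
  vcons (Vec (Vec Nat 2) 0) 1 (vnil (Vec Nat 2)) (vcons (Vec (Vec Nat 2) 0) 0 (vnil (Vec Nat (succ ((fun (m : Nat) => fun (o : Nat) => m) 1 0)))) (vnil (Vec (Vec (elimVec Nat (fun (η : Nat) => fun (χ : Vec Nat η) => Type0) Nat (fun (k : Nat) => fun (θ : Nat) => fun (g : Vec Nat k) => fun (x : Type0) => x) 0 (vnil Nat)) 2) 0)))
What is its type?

the term's type:
  Vec (Vec (Vec Nat 2) 0) 2


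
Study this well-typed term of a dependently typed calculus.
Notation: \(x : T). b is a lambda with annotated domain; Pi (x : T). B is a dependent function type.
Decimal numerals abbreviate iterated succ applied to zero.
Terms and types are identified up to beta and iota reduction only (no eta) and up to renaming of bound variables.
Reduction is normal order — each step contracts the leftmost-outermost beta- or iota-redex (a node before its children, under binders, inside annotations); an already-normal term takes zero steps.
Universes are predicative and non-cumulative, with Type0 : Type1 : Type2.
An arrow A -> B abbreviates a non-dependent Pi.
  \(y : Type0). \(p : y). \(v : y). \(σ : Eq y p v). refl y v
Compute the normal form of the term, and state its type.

resulting normal form:
  \(y : Type0). \(p : y). \(v : y). \(σ : Eq y p v). refl y v
the term's type:
  Pi (y : Type0). Pi (p : y). Pi (v : y). Eq y p v -> Eq y v v


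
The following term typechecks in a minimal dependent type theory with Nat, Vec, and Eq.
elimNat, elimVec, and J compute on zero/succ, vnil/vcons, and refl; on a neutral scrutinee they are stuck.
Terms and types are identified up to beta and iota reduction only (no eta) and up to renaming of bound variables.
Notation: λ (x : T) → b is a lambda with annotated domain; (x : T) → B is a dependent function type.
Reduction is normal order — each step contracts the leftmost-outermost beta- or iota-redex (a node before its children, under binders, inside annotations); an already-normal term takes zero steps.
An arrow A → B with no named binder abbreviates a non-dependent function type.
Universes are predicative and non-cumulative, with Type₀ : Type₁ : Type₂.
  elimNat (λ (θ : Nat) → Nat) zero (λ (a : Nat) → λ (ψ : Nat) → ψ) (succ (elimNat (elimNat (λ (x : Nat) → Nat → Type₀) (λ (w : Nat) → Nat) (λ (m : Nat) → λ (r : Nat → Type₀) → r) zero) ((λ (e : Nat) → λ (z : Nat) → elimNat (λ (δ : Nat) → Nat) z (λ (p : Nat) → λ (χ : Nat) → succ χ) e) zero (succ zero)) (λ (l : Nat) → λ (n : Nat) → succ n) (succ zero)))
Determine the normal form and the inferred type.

normal form:
  zero
inferred type:
  Nat
observation: the leftmost-outermost redex is an elimNat iota-redex, and normalization takes 17 steps.


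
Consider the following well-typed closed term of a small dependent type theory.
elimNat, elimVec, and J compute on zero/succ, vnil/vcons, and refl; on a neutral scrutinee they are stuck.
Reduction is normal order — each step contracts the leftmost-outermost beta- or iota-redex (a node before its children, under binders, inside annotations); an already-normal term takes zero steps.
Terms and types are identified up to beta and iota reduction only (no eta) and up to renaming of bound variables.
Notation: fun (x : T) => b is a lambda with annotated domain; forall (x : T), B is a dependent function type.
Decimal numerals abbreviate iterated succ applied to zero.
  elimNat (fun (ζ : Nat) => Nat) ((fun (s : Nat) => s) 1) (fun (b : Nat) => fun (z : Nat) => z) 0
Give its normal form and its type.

reduced normal form:
  1
inferred type:
  Nat


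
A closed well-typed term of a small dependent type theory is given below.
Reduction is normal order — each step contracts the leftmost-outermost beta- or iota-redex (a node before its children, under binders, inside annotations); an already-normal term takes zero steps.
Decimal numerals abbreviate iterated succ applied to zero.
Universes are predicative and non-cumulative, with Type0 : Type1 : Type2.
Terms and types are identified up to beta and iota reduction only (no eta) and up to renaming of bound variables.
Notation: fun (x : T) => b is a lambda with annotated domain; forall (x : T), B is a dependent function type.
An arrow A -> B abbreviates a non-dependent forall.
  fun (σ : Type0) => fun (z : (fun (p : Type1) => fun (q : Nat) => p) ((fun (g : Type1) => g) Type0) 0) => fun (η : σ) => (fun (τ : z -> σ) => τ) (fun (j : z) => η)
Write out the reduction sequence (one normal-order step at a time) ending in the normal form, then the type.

reduction (normal order):
  fun (σ : Type0) => fun (z : (fun (p : Type1) => fun (q : Nat) => p) ((fun (g : Type1) => g) Type0) 0) => fun (η : σ) => (fun (τ : z -> σ) => τ) (fun (j : z) => η)
  ~> fun (σ : Type0) => fun (z : (fun (p : Nat) => (fun (q : Type1) => q) Type0) 0) => fun (g : σ) => (fun (η : z -> σ) => η) (fun (τ : z) => g)
  ~> fun (σ : Type0) => fun (z : (fun (p : Type1) => p) Type0) => fun (q : σ) => (fun (g : z -> σ) => g) (fun (η : z) => q)
  ~> fun (σ : Type0) => fun (z : Type0) => fun (p : σ) => (fun (q : z -> σ) => q) (fun (g : z) => p)
  ~> fun (σ : Type0) => fun (z : Type0) => fun (p : σ) => fun (q : z) => p
inferred type:
  forall (σ : Type0), forall (z : Type0), σ -> z -> σ


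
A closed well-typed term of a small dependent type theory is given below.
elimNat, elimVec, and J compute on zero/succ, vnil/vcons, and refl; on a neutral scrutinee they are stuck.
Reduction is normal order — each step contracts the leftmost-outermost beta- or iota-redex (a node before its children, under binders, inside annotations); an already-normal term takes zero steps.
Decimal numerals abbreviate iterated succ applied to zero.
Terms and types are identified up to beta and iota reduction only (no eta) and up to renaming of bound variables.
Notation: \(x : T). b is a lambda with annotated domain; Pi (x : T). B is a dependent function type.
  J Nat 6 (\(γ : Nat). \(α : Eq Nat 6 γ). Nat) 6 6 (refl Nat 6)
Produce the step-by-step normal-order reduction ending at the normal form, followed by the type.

normal-order reduction:
  J Nat 6 (\(γ : Nat). \(α : Eq Nat 6 γ). Nat) 6 6 (refl Nat 6)
  ~> 6
the term's type:
  Nat


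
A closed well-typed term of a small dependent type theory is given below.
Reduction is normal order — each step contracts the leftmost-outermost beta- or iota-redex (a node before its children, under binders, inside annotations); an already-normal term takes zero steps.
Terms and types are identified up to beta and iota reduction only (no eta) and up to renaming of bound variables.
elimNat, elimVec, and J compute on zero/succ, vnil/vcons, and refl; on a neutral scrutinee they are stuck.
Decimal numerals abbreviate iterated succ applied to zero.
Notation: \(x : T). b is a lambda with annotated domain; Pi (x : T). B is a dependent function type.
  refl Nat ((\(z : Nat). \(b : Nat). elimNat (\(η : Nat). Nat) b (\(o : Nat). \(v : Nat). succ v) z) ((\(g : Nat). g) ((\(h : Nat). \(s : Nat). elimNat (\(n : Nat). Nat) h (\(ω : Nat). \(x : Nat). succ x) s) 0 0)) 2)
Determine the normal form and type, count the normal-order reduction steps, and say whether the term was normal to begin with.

reduced normal form:
  refl Nat 2
inferred type:
  Eq Nat 2 2
reduction steps (normal order): 7
term was already normal: no
first redex: a beta-redex


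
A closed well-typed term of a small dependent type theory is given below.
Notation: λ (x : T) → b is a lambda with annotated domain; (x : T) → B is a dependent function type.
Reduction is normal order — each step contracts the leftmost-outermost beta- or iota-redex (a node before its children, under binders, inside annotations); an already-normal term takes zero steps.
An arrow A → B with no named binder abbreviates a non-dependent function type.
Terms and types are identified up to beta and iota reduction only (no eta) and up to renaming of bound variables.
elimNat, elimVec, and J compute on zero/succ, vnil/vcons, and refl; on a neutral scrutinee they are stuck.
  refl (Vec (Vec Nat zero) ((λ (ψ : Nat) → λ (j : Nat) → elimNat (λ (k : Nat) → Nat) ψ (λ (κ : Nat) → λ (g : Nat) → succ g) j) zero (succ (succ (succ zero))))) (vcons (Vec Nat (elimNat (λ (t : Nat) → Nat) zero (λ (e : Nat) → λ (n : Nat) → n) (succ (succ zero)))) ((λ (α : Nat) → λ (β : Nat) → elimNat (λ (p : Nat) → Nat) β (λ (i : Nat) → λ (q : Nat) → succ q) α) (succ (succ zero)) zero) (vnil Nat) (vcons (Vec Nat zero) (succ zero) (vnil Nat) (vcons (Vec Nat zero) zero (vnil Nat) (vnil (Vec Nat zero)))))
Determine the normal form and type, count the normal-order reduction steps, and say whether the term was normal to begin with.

normal form:
  refl (Vec (Vec Nat zero) (succ (succ (succ zero)))) (vcons (Vec Nat zero) (succ (succ zero)) (vnil Nat) (vcons (Vec Nat zero) (succ zero) (vnil Nat) (vcons (Vec Nat zero) zero (vnil Nat) (vnil (Vec Nat zero)))))
the term's type:
  Eq (Vec (Vec Nat zero) (succ (succ (succ zero)))) (vcons (Vec Nat zero) (succ (succ zero)) (vnil Nat) (vcons (Vec Nat zero) (succ zero) (vnil Nat) (vcons (Vec Nat zero) zero (vnil Nat) (vnil (Vec Nat zero))))) (vcons (Vec Nat zero) (succ (succ zero)) (vnil Nat) (vcons (Vec Nat zero) (succ zero) (vnil Nat) (vcons (Vec Nat zero) zero (vnil Nat) (vnil (Vec Nat zero)))))
normal-order step count: 28
started in normal form: no
first redex: a beta-redex


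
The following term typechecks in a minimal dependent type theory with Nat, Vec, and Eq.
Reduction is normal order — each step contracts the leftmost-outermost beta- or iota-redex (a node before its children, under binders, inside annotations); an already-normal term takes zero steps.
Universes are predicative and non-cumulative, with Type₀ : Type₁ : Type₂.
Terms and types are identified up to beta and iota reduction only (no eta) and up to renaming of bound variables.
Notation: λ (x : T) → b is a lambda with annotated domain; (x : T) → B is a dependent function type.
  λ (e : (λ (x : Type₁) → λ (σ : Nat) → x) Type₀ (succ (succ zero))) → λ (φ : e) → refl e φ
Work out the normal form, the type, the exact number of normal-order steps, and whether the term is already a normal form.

reduced normal form:
  λ (e : Type₀) → λ (x : e) → refl e x
inferred type:
  (e : Type₀) → (x : e) → Eq e x x
steps to reach normal form (normal order): 2
already normal: no
first redex: a beta-redex


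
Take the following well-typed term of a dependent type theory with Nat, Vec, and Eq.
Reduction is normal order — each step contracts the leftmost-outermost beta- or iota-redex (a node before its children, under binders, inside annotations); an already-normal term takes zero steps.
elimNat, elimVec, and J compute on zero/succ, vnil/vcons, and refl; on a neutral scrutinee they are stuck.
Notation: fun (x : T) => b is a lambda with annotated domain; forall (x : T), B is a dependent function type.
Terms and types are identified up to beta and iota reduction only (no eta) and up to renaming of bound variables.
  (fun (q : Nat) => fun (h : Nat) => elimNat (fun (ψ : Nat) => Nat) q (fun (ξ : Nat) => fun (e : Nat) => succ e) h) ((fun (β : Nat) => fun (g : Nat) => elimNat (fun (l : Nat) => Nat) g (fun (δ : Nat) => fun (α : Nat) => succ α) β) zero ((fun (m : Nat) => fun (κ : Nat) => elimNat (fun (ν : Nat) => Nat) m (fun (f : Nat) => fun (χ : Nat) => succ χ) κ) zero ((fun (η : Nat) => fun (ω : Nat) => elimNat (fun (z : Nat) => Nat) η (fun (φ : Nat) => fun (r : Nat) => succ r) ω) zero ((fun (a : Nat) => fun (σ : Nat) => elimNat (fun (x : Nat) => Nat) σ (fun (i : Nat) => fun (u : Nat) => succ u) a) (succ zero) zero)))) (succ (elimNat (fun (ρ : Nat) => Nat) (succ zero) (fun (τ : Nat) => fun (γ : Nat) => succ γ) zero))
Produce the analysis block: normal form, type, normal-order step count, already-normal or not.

resulting normal form:
  succ (succ (succ zero))
type:
  Nat
reduction steps (normal order): 31
already normal: no
first redex: a beta-redex


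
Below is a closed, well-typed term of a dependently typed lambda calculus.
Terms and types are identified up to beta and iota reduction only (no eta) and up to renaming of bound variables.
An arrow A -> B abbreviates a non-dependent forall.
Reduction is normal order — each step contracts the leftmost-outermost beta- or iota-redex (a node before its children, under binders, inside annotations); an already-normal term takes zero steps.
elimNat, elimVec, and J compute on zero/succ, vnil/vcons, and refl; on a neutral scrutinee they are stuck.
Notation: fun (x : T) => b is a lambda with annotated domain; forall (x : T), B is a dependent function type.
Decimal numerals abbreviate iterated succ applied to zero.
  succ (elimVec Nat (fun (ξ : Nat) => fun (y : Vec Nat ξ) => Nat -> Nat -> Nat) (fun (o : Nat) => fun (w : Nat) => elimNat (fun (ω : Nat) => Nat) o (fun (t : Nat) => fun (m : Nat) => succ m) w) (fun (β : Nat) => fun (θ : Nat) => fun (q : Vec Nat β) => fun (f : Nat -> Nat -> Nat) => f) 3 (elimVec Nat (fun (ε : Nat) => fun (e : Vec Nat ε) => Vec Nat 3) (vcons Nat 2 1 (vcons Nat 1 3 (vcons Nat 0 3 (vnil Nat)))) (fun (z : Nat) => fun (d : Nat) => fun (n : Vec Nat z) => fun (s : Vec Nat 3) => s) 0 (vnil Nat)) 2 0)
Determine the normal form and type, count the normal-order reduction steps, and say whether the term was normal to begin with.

normal form:
  3
the term's type:
  Nat
normal-order step count: 20
term was already normal: no
first redex: an elimVec iota-redex


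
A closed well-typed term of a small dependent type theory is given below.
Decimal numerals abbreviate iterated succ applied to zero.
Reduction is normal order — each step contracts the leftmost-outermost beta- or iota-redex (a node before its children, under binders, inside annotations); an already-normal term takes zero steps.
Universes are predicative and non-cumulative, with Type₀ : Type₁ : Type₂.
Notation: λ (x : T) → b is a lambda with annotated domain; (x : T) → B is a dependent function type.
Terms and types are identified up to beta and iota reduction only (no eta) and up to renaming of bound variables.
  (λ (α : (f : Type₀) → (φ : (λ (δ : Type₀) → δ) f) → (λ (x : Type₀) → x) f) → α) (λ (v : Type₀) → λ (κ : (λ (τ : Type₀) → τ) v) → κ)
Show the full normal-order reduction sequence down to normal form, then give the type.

normal-order reduction sequence:
  (λ (α : (f : Type₀) → (φ : (λ (δ : Type₀) → δ) f) → (λ (x : Type₀) → x) f) → α) (λ (v : Type₀) → λ (κ : (λ (τ : Type₀) → τ) v) → κ)
  ~> λ (α : Type₀) → λ (f : (λ (φ : Type₀) → φ) α) → f
  ~> λ (α : Type₀) → λ (f : α) → f
inferred type:
  (α : Type₀) → (f : α) → α


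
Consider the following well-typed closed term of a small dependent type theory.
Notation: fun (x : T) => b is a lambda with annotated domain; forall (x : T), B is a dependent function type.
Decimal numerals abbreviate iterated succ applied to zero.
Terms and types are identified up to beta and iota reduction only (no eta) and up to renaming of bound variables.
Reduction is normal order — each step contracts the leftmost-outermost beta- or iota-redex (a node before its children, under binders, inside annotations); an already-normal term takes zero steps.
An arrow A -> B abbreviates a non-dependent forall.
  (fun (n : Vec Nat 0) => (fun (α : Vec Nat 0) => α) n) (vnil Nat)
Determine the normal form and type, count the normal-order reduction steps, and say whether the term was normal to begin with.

resulting normal form:
  vnil Nat
the term's type:
  Vec Nat 0
steps to reach normal form (normal order): 2
started in normal form: no
first redex: a beta-redex


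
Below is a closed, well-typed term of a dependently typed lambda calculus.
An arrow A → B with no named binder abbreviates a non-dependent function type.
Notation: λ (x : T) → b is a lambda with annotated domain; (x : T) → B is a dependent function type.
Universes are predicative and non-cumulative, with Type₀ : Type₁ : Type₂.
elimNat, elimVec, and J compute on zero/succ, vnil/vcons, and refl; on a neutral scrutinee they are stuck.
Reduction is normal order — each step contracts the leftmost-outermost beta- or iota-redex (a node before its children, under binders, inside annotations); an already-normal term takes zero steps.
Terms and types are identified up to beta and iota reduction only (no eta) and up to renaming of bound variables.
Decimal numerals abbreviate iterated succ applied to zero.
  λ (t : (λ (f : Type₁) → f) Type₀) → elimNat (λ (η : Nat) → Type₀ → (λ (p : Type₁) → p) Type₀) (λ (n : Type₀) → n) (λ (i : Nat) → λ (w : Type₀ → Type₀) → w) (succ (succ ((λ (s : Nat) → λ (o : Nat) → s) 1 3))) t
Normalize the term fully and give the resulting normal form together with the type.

normal form:
  λ (t : Type₀) → t
the term's type:
  Type₀ → Type₀


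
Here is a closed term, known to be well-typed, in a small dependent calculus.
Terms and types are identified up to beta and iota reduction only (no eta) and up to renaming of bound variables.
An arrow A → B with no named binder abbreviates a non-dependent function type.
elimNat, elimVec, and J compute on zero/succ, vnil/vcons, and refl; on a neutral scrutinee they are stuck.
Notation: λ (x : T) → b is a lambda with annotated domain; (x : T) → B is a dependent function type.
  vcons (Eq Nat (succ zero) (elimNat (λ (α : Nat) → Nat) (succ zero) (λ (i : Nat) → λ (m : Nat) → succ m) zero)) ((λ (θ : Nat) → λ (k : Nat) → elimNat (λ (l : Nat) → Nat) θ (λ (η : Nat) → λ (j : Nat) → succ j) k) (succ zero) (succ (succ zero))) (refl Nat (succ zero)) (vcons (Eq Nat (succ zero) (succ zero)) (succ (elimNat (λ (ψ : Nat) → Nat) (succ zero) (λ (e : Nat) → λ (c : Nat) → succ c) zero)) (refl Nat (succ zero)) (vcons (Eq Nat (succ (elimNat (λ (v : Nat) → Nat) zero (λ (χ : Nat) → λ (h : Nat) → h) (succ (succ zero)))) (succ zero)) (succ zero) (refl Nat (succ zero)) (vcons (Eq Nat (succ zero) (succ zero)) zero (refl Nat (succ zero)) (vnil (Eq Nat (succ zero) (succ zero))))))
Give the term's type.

type:
  Vec (Eq Nat (succ zero) (succ zero)) (succ (succ (succ (succ zero))))


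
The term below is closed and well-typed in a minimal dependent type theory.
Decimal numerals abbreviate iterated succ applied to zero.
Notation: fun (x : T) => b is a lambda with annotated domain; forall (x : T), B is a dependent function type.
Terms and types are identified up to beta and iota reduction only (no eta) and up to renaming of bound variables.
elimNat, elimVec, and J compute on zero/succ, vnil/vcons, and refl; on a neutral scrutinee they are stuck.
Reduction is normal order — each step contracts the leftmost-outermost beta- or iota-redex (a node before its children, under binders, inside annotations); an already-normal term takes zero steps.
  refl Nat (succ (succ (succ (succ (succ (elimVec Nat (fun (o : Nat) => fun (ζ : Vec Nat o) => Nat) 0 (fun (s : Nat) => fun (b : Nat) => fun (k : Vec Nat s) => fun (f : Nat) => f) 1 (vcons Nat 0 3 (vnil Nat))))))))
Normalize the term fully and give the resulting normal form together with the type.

reduced normal form:
  refl Nat 5
the term's type:
  Eq Nat 5 5


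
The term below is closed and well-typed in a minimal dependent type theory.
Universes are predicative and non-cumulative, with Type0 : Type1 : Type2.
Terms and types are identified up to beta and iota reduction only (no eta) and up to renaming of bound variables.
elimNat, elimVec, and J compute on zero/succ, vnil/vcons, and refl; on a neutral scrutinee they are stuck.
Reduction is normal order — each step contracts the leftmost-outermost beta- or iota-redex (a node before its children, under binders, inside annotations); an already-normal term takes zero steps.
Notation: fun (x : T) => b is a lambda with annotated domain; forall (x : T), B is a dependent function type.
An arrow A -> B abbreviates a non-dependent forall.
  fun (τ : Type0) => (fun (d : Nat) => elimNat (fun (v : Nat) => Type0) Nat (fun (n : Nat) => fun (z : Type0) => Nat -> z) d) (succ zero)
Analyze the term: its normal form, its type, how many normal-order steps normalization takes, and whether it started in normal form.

normal form:
  fun (τ : Type0) => Nat -> Nat
the term's type:
  Type0 -> Type0
steps to reach normal form (normal order): 5
term was already normal: no
first contracted redex: a beta-redex


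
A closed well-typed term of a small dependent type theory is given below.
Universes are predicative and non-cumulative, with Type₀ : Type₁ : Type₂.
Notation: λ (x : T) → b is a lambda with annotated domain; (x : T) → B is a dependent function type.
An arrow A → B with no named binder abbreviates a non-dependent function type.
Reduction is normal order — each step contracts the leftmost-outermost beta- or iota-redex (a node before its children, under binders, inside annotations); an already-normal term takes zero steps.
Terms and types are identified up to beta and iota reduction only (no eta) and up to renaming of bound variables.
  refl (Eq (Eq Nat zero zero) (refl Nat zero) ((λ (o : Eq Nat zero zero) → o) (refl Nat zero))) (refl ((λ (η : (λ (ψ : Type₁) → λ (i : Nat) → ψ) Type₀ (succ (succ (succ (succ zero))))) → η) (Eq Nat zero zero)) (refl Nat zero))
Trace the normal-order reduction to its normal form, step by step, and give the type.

reduction (normal order):
  refl (Eq (Eq Nat zero zero) (refl Nat zero) ((λ (o : Eq Nat zero zero) → o) (refl Nat zero))) (refl ((λ (η : (λ (ψ : Type₁) → λ (i : Nat) → ψ) Type₀ (succ (succ (succ (succ zero))))) → η) (Eq Nat zero zero)) (refl Nat zero))
  ~> refl (Eq (Eq Nat zero zero) (refl Nat zero) (refl Nat zero)) (refl ((λ (o : (λ (η : Type₁) → λ (ψ : Nat) → η) Type₀ (succ (succ (succ (succ zero))))) → o) (Eq Nat zero zero)) (refl Nat zero))
  ~> refl (Eq (Eq Nat zero zero) (refl Nat zero) (refl Nat zero)) (refl (Eq Nat zero zero) (refl Nat zero))
type:
  Eq (Eq (Eq Nat zero zero) (refl Nat zero) (refl Nat zero)) (refl (Eq Nat zero zero) (refl Nat zero)) (refl (Eq Nat zero zero) (refl Nat zero))


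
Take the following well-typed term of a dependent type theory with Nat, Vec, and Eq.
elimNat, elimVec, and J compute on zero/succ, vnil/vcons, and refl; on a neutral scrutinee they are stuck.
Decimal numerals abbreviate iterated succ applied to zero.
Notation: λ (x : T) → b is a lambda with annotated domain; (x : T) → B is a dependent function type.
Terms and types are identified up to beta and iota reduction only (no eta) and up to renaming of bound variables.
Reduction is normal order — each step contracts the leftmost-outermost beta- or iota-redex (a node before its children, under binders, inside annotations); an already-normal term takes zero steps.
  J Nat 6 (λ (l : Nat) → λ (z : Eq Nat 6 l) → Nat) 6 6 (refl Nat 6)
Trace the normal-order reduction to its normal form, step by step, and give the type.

normal-order reduction sequence:
  J Nat 6 (λ (l : Nat) → λ (z : Eq Nat 6 l) → Nat) 6 6 (refl Nat 6)
  ~> 6
inferred type:
  Nat


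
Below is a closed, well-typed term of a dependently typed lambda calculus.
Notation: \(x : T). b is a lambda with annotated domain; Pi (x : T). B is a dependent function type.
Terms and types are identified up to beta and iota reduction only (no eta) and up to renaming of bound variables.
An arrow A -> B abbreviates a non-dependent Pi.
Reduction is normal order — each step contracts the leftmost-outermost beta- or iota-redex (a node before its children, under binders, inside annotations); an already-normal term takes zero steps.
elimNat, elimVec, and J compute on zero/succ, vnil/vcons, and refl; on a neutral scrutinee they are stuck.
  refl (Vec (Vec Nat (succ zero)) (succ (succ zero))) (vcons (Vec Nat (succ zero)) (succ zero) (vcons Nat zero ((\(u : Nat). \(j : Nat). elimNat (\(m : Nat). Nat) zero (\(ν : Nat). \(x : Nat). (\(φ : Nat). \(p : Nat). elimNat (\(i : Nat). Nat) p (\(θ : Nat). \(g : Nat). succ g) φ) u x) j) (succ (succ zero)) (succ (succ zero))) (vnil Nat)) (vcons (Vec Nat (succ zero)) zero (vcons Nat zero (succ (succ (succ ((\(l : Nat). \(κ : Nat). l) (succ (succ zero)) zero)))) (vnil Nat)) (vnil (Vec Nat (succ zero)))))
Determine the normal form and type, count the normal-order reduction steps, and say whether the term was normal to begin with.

reduced normal form:
  refl (Vec (Vec Nat (succ zero)) (succ (succ zero))) (vcons (Vec Nat (succ zero)) (succ zero) (vcons Nat zero (succ (succ (succ (succ zero)))) (vnil Nat)) (vcons (Vec Nat (succ zero)) zero (vcons Nat zero (succ (succ (succ (succ (succ zero))))) (vnil Nat)) (vnil (Vec Nat (succ zero)))))
the term's type:
  Eq (Vec (Vec Nat (succ zero)) (succ (succ zero))) (vcons (Vec Nat (succ zero)) (succ zero) (vcons Nat zero (succ (succ (succ (succ zero)))) (vnil Nat)) (vcons (Vec Nat (succ zero)) zero (vcons Nat zero (succ (succ (succ (succ (succ zero))))) (vnil Nat)) (vnil (Vec Nat (succ zero))))) (vcons (Vec Nat (succ zero)) (succ zero) (vcons Nat zero (succ (succ (succ (succ zero)))) (vnil Nat)) (vcons (Vec Nat (succ zero)) zero (vcons Nat zero (succ (succ (succ (succ (succ zero))))) (vnil Nat)) (vnil (Vec Nat (succ zero)))))
steps to reach normal form (normal order): 29
started in normal form: no
first redex: a beta-redex


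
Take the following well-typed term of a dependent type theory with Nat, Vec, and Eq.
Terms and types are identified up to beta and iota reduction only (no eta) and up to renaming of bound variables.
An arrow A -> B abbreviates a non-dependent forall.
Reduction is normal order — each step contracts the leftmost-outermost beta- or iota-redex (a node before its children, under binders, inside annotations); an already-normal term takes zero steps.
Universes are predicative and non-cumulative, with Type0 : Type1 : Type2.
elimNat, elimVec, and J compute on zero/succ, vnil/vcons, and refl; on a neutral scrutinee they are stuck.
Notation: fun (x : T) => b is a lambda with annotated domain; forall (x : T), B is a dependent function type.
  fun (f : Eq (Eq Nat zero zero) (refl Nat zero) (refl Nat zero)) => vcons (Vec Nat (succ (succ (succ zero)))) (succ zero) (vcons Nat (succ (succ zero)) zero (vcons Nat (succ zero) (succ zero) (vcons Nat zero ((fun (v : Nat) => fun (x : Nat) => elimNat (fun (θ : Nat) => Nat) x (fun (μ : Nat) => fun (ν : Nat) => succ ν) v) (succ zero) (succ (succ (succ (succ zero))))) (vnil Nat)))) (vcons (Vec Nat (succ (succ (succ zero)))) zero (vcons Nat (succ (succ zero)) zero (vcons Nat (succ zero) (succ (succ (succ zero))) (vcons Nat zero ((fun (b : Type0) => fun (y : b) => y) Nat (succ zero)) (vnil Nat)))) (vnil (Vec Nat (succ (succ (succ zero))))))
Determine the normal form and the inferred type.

reduced normal form:
  fun (f : Eq (Eq Nat zero zero) (refl Nat zero) (refl Nat zero)) => vcons (Vec Nat (succ (succ (succ zero)))) (succ zero) (vcons Nat (succ (succ zero)) zero (vcons Nat (succ zero) (succ zero) (vcons Nat zero (succ (succ (succ (succ (succ zero))))) (vnil Nat)))) (vcons (Vec Nat (succ (succ (succ zero)))) zero (vcons Nat (succ (succ zero)) zero (vcons Nat (succ zero) (succ (succ (succ zero))) (vcons Nat zero (succ zero) (vnil Nat)))) (vnil (Vec Nat (succ (succ (succ zero))))))
the term's type:
  Eq (Eq Nat zero zero) (refl Nat zero) (refl Nat zero) -> Vec (Vec Nat (succ (succ (succ zero)))) (succ (succ zero))


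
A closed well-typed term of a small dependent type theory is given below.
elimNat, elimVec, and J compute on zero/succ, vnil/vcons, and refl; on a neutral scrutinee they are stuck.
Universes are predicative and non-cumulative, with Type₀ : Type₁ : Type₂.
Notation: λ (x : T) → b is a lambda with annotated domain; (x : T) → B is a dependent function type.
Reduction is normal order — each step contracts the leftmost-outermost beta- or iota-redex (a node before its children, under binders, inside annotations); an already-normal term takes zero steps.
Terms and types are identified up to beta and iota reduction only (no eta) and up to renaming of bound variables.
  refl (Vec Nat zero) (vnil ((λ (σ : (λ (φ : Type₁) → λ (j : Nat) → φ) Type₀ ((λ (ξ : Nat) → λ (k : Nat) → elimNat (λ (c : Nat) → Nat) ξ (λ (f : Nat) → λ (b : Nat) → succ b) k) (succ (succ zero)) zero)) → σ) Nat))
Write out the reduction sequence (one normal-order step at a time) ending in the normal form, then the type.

normal-order reduction sequence:
  refl (Vec Nat zero) (vnil ((λ (σ : (λ (φ : Type₁) → λ (j : Nat) → φ) Type₀ ((λ (ξ : Nat) → λ (k : Nat) → elimNat (λ (c : Nat) → Nat) ξ (λ (f : Nat) → λ (b : Nat) → succ b) k) (succ (succ zero)) zero)) → σ) Nat))
  ~> refl (Vec Nat zero) (vnil Nat)
the term's type:
  Eq (Vec Nat zero) (vnil Nat) (vnil Nat)


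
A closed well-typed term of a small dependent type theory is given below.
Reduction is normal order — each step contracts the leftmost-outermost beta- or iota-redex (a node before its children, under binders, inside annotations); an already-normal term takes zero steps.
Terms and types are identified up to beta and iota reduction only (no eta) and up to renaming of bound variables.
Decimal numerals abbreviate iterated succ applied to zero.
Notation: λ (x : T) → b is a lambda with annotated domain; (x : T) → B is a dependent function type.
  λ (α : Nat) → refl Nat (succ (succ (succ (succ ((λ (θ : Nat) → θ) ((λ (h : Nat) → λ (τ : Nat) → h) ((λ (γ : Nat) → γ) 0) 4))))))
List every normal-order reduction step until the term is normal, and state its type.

reduction (normal order):
  λ (α : Nat) → refl Nat (succ (succ (succ (succ ((λ (θ : Nat) → θ) ((λ (h : Nat) → λ (τ : Nat) → h) ((λ (γ : Nat) → γ) 0) 4))))))
  ~> λ (α : Nat) → refl Nat (succ (succ (succ (succ ((λ (θ : Nat) → λ (h : Nat) → θ) ((λ (τ : Nat) → τ) 0) 4)))))
  ~> λ (α : Nat) → refl Nat (succ (succ (succ (succ ((λ (θ : Nat) → (λ (h : Nat) → h) 0) 4)))))
  ~> λ (α : Nat) → refl Nat (succ (succ (succ (succ ((λ (θ : Nat) → θ) 0)))))
  ~> λ (α : Nat) → refl Nat 4
the term's type:
  (α : Nat) → Eq Nat 4 4


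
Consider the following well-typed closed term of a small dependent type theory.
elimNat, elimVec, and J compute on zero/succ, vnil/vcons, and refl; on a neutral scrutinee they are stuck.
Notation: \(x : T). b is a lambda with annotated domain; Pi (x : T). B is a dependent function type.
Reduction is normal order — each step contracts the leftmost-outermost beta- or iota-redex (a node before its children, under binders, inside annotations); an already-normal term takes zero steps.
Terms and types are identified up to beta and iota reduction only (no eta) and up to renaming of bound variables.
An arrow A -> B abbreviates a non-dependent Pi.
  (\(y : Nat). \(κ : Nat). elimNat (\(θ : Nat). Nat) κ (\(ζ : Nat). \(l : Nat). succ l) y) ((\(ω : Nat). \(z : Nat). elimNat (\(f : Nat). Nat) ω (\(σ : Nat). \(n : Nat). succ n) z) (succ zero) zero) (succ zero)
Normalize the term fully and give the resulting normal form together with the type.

reduced normal form:
  succ (succ zero)
type:
  Nat
observation: the leftmost-outermost redex is a beta-redex, and normalization takes 9 steps.


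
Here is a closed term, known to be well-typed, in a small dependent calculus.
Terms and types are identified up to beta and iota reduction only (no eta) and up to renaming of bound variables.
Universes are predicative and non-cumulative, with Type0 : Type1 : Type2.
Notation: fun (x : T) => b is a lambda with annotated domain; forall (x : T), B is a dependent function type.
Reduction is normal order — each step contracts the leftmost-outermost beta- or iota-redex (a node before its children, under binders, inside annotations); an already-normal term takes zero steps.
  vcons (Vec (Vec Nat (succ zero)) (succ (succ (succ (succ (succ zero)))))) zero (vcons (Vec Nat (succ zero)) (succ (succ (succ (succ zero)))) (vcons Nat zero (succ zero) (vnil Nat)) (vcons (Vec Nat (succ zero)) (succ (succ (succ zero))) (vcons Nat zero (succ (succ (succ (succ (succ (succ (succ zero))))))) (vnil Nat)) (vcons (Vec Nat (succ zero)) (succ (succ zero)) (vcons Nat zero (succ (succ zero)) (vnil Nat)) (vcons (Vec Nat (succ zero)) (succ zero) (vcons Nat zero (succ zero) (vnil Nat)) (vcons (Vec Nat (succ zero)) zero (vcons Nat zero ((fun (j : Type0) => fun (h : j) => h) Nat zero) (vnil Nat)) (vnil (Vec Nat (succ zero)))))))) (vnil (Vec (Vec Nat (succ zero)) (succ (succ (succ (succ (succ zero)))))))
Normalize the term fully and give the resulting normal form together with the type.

resulting normal form:
  vcons (Vec (Vec Nat (succ zero)) (succ (succ (succ (succ (succ zero)))))) zero (vcons (Vec Nat (succ zero)) (succ (succ (succ (succ zero)))) (vcons Nat zero (succ zero) (vnil Nat)) (vcons (Vec Nat (succ zero)) (succ (succ (succ zero))) (vcons Nat zero (succ (succ (succ (succ (succ (succ (succ zero))))))) (vnil Nat)) (vcons (Vec Nat (succ zero)) (succ (succ zero)) (vcons Nat zero (succ (succ zero)) (vnil Nat)) (vcons (Vec Nat (succ zero)) (succ zero) (vcons Nat zero (succ zero) (vnil Nat)) (vcons (Vec Nat (succ zero)) zero (vcons Nat zero zero (vnil Nat)) (vnil (Vec Nat (succ zero)))))))) (vnil (Vec (Vec Nat (succ zero)) (succ (succ (succ (succ (succ zero)))))))
type:
  Vec (Vec (Vec Nat (succ zero)) (succ (succ (succ (succ (succ zero)))))) (succ zero)


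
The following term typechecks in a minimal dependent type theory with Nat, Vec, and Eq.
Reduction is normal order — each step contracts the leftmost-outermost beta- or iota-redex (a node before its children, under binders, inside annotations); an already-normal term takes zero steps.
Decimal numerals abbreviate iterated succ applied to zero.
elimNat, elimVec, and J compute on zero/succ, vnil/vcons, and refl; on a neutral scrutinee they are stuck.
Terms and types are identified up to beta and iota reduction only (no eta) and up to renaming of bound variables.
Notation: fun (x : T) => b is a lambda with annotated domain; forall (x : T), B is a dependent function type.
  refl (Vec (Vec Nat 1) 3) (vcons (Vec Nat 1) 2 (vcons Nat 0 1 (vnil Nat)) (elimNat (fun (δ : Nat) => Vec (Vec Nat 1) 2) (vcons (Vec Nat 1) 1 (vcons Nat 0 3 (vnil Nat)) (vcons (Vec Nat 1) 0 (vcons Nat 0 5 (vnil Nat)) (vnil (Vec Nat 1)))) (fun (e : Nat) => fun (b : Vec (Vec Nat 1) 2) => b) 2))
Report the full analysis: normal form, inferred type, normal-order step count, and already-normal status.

normal form:
  refl (Vec (Vec Nat 1) 3) (vcons (Vec Nat 1) 2 (vcons Nat 0 1 (vnil Nat)) (vcons (Vec Nat 1) 1 (vcons Nat 0 3 (vnil Nat)) (vcons (Vec Nat 1) 0 (vcons Nat 0 5 (vnil Nat)) (vnil (Vec Nat 1)))))
inferred type:
  Eq (Vec (Vec Nat 1) 3) (vcons (Vec Nat 1) 2 (vcons Nat 0 1 (vnil Nat)) (vcons (Vec Nat 1) 1 (vcons Nat 0 3 (vnil Nat)) (vcons (Vec Nat 1) 0 (vcons Nat 0 5 (vnil Nat)) (vnil (Vec Nat 1))))) (vcons (Vec Nat 1) 2 (vcons Nat 0 1 (vnil Nat)) (vcons (Vec Nat 1) 1 (vcons Nat 0 3 (vnil Nat)) (vcons (Vec Nat 1) 0 (vcons Nat 0 5 (vnil Nat)) (vnil (Vec Nat 1)))))
steps to reach normal form (normal order): 7
started in normal form: no
first redex: an elimNat iota-redex


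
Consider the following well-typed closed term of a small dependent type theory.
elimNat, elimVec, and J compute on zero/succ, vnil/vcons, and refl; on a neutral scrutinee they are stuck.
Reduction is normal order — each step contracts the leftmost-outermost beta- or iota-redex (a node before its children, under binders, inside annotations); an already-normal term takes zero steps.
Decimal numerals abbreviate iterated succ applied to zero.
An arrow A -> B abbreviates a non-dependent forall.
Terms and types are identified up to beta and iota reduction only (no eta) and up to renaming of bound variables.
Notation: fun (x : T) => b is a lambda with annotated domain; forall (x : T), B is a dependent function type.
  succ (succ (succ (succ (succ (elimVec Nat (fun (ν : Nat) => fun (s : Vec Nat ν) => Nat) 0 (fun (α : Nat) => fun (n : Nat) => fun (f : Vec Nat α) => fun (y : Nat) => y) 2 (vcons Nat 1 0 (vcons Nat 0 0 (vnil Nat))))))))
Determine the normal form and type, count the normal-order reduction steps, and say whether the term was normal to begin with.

resulting normal form:
  5
type:
  Nat
normal-order step count: 11
already normal: no
first redex: an elimVec iota-redex
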